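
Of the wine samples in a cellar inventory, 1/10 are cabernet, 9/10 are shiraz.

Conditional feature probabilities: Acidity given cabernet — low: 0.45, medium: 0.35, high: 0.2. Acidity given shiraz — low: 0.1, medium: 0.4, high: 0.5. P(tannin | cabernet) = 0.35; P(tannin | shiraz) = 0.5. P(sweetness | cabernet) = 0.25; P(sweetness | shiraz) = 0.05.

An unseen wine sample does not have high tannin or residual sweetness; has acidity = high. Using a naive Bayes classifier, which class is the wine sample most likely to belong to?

cabernet: 0.1 × 0.2 × (1−0.35) × (1−0.25) = 0.00975
shiraz: 0.9 × 0.5 × (1−0.5) × (1−0.05) = 0.21375
Highest score → shiraz.

shiraz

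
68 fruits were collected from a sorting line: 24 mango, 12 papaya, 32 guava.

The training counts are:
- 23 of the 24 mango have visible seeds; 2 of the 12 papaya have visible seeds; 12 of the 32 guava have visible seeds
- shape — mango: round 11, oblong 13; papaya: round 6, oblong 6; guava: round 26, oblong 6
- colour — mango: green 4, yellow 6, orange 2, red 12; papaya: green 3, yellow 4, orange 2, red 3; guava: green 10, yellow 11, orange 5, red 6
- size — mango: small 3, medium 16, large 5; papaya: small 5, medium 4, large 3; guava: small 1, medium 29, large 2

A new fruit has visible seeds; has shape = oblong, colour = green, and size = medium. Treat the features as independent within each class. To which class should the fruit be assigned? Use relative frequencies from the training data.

mango

mango: (24/68) × (23/24) × (13/24) × (4/24) × (16/24) ≈ 0.0203568
papaya: (12/68) × (2/12) × (6/12) × (3/12) × (4/12) ≈ 0.00122549
guava: (32/68) × (12/32) × (6/32) × (10/32) × (29/32) ≈ 0.00937069
Highest score → mango.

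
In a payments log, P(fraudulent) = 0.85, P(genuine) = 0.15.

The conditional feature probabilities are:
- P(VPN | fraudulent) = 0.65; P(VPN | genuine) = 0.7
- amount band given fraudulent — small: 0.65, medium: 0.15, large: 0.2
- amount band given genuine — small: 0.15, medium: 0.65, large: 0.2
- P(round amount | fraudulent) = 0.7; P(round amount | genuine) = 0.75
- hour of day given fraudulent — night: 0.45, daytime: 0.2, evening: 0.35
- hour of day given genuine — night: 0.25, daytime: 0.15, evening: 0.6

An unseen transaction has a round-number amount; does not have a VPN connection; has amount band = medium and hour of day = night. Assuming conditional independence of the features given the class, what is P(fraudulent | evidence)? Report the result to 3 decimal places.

0.719

fraudulent: 0.85 × (1−0.65) × 0.15 × 0.7 × 0.45 = 0.014056875
genuine: 0.15 × (1−0.7) × 0.65 × 0.75 × 0.25 = 0.005484375
P(fraudulent | x) = 0.014056875 / 0.01954125 ≈ 0.719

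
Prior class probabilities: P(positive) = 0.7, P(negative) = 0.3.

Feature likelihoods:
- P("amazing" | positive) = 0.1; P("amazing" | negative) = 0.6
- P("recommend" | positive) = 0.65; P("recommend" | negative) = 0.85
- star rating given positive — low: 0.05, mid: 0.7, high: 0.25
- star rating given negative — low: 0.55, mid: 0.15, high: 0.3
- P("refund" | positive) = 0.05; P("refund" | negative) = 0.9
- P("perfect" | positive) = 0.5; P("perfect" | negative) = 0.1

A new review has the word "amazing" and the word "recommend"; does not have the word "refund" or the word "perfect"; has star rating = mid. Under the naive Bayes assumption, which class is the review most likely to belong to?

positive: 0.7 × 0.1 × 0.65 × 0.7 × (1−0.05) × (1−0.5) = 0.01512875
negative: 0.3 × 0.6 × 0.85 × 0.15 × (1−0.9) × (1−0.1) = 0.0020655
Highest score → positive.

positive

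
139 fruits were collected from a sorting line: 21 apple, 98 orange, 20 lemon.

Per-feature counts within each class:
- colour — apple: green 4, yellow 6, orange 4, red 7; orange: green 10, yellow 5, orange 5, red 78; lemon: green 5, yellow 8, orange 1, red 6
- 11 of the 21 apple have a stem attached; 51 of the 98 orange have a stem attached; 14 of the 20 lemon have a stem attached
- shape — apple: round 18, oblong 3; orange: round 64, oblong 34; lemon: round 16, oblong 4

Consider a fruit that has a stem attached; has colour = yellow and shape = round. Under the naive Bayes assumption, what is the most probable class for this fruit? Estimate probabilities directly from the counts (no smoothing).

apple: (21/139) × (6/21) × (11/21) × (18/21) ≈ 0.0193804
orange: (98/139) × (5/98) × (51/98) × (64/98) ≈ 0.0122251
lemon: (20/139) × (8/20) × (14/20) × (16/20) ≈ 0.0322302
Highest score → lemon.

lemon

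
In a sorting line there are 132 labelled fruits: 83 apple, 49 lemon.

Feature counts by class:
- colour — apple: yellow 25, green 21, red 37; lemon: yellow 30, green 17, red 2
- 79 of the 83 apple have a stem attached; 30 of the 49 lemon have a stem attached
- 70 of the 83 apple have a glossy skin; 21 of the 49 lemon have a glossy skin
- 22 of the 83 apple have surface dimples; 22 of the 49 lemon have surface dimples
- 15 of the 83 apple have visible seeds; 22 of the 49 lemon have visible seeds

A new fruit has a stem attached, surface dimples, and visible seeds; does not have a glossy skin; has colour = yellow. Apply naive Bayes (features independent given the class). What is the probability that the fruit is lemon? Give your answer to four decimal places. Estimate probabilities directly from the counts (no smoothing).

0.9222

apple: (83/132) × (25/83) × (79/83) × (13/83) × (22/83) × (15/83) ≈ 0.0013525
lemon: (49/132) × (30/49) × (30/49) × (28/49) × (22/49) × (22/49) ≈ 0.0160283
P(lemon | x) = 0.0160283 / 0.0173808 ≈ 0.9222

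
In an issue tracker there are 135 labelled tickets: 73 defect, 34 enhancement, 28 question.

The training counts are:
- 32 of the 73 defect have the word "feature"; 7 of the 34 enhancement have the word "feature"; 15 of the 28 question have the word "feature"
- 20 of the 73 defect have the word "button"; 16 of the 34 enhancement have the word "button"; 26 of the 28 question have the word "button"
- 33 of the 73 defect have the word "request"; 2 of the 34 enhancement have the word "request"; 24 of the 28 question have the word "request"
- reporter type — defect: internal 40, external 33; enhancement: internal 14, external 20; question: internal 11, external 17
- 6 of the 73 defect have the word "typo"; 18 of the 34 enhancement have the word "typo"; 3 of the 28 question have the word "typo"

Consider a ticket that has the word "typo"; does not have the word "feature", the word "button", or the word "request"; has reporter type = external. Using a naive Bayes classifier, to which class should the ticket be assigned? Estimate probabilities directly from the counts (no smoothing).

defect: (73/135) × (41/73) × (53/73) × (40/73) × (33/73) × (6/73) ≈ 0.0044891
enhancement: (34/135) × (27/34) × (18/34) × (32/34) × (20/34) × (18/34) ≈ 0.0310341
question: (28/135) × (13/28) × (2/28) × (4/28) × (17/28) × (3/28) ≈ 0.0000639201
Highest score → enhancement.

enhancement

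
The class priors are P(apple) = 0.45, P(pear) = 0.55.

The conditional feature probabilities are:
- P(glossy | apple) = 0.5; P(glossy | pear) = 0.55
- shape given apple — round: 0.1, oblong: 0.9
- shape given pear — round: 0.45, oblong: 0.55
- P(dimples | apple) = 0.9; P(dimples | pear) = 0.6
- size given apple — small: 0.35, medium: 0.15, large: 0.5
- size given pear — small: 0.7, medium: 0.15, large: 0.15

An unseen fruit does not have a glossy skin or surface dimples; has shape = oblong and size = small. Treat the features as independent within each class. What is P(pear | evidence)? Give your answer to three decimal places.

0.843

apple: 0.45 × (1−0.5) × 0.9 × (1−0.9) × 0.35 = 0.0070875
pear: 0.55 × (1−0.55) × 0.55 × (1−0.6) × 0.7 = 0.038115
P(pear | x) = 0.038115 / 0.0452025 ≈ 0.843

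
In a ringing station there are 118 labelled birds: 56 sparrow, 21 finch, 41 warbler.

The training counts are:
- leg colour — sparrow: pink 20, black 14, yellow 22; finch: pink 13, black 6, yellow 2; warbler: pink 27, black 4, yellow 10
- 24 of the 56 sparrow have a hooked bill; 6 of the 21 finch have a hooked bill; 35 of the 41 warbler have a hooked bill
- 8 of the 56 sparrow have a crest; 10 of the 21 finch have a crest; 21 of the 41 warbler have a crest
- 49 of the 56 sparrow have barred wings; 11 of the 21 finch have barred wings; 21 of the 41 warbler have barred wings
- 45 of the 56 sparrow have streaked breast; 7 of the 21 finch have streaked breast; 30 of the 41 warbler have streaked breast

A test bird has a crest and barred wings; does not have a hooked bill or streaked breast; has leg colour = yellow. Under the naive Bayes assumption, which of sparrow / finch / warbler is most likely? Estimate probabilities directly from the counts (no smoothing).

sparrow

sparrow: (56/118) × (22/56) × (32/56) × (8/56) × (49/56) × (11/56) ≈ 0.00261588
finch: (21/118) × (2/21) × (15/21) × (10/21) × (11/21) × (14/21) ≈ 0.00201318
warbler: (41/118) × (10/41) × (6/41) × (21/41) × (21/41) × (11/41) ≈ 0.000872901
Highest score → sparrow.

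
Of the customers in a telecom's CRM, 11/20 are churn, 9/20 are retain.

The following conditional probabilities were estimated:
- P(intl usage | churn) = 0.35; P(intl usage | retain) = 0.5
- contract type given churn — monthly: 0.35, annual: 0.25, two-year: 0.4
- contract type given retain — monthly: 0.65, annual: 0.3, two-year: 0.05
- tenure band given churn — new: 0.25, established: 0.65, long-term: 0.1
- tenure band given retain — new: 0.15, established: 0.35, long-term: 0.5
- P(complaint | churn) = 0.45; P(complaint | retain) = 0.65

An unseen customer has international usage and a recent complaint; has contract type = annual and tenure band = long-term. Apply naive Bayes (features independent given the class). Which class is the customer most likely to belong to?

churn: 0.55 × 0.35 × 0.25 × 0.1 × 0.45 = 0.002165625
retain: 0.45 × 0.5 × 0.3 × 0.5 × 0.65 = 0.0219375
Highest score → retain.

retain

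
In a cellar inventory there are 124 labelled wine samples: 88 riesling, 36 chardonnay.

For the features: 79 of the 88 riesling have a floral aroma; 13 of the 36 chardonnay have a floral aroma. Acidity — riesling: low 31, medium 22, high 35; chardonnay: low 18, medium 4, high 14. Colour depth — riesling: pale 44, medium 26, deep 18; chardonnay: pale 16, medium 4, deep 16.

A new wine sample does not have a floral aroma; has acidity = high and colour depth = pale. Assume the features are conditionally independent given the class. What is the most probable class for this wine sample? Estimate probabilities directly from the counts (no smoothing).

riesling: (88/124) × (9/88) × (35/88) × (44/88) ≈ 0.0144337
chardonnay: (36/124) × (23/36) × (14/36) × (16/36) ≈ 0.0320589
Highest score → chardonnay.

chardonnay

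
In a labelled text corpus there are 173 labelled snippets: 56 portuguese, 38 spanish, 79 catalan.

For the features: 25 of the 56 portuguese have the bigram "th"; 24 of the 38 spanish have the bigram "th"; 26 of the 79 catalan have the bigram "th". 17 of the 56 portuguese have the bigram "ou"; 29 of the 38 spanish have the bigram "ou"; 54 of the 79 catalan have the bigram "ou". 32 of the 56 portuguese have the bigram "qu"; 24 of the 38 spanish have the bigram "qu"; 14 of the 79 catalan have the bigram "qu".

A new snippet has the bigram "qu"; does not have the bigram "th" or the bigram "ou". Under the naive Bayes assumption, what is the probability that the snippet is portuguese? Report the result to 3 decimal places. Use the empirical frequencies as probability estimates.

0.709

portuguese: (56/173) × (31/56) × (39/56) × (32/56) ≈ 0.0713106
spanish: (38/173) × (14/38) × (9/38) × (24/38) ≈ 0.0121051
catalan: (79/173) × (53/79) × (25/79) × (14/79) ≈ 0.0171808
P(portuguese | x) = 0.0713106 / 0.1005965 ≈ 0.709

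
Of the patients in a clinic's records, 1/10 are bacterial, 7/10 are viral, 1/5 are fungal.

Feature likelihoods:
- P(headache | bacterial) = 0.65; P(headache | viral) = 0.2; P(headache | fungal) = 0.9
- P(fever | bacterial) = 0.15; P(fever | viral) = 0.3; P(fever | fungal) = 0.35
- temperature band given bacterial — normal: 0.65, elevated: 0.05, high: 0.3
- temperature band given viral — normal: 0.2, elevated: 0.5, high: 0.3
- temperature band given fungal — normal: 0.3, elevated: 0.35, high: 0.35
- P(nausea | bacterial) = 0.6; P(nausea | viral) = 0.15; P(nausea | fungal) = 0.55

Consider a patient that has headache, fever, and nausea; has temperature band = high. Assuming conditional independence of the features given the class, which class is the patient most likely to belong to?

bacterial: 0.1 × 0.65 × 0.15 × 0.3 × 0.6 = 0.001755
viral: 0.7 × 0.2 × 0.3 × 0.3 × 0.15 = 0.00189
fungal: 0.2 × 0.9 × 0.35 × 0.35 × 0.55 = 0.0121275
Highest score → fungal.

fungal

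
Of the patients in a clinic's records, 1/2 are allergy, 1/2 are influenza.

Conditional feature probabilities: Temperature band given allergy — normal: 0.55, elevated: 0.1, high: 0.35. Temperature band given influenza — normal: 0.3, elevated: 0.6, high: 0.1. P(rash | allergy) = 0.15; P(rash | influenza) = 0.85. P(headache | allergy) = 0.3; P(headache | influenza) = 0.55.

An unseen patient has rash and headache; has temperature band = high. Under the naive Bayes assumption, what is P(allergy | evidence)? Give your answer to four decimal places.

0.2520

allergy: 0.5 × 0.35 × 0.15 × 0.3 = 0.007875
influenza: 0.5 × 0.1 × 0.85 × 0.55 = 0.023375
P(allergy | x) = 0.007875 / 0.03125 ≈ 0.2520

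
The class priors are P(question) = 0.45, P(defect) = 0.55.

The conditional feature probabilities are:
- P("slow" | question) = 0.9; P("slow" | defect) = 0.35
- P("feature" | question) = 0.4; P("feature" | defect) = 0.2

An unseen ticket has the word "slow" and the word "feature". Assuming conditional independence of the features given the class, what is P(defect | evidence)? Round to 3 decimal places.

0.192

question: 0.45 × 0.9 × 0.4 = 0.162
defect: 0.55 × 0.35 × 0.2 = 0.0385
P(defect | x) = 0.0385 / 0.2005 ≈ 0.192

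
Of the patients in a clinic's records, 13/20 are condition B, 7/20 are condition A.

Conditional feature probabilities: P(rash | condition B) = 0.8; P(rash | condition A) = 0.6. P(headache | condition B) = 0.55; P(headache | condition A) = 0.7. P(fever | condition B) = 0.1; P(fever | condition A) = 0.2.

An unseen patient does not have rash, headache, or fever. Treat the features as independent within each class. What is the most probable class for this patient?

condition B: 0.65 × (1−0.8) × (1−0.55) × (1−0.1) = 0.05265
condition A: 0.35 × (1−0.6) × (1−0.7) × (1−0.2) = 0.0336
Highest score → condition B.

condition B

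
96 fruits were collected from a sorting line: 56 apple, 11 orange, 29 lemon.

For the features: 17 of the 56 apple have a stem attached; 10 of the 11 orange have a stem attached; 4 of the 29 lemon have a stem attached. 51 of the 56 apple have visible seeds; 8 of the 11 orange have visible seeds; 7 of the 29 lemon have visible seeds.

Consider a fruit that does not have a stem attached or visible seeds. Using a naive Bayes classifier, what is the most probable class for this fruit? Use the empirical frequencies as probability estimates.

lemon

apple: (56/96) × (39/56) × (5/56) ≈ 0.0362723
orange: (11/96) × (1/11) × (3/11) ≈ 0.00284091
lemon: (29/96) × (25/29) × (22/29) ≈ 0.197557
Highest score → lemon.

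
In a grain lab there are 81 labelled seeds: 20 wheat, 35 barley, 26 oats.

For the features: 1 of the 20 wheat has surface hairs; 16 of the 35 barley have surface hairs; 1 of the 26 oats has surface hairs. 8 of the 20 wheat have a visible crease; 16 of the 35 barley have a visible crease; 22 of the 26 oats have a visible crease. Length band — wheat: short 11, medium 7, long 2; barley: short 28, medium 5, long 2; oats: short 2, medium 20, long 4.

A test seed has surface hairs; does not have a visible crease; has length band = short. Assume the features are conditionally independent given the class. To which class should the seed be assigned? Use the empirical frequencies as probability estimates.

barley

wheat: (20/81) × (1/20) × (12/20) × (11/20) ≈ 0.00407407
barley: (35/81) × (16/35) × (19/35) × (28/35) ≈ 0.0857848
oats: (26/81) × (1/26) × (4/26) × (2/26) ≈ 0.000146103
Highest score → barley.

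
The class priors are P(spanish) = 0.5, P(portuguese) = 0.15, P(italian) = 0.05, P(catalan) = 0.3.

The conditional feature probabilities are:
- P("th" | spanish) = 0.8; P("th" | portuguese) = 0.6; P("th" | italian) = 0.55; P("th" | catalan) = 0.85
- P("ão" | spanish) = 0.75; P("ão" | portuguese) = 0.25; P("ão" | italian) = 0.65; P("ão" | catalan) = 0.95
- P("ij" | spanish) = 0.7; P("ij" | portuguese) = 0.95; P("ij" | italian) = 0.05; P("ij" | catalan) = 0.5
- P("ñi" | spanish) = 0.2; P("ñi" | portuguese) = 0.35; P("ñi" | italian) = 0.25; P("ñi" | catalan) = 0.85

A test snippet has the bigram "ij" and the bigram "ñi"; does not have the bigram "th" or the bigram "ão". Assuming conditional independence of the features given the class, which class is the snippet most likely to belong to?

portuguese

spanish: 0.5 × (1−0.8) × (1−0.75) × 0.7 × 0.2 = 0.0035
portuguese: 0.15 × (1−0.6) × (1−0.25) × 0.95 × 0.35 = 0.0149625
italian: 0.05 × (1−0.55) × (1−0.65) × 0.05 × 0.25 = 0.0000984375
catalan: 0.3 × (1−0.85) × (1−0.95) × 0.5 × 0.85 = 0.00095625
Highest score → portuguese.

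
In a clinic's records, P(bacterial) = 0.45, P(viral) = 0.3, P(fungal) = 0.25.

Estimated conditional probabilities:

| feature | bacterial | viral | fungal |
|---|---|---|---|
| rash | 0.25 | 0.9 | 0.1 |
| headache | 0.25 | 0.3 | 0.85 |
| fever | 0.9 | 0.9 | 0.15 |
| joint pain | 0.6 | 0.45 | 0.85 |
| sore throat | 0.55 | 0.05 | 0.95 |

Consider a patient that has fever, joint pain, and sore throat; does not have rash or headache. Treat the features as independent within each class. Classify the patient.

bacterial: 0.45 × (1−0.25) × (1−0.25) × 0.9 × 0.6 × 0.55 = 0.075178125
viral: 0.3 × (1−0.9) × (1−0.3) × 0.9 × 0.45 × 0.05 = 0.00042525
fungal: 0.25 × (1−0.1) × (1−0.85) × 0.15 × 0.85 × 0.95 = 0.00408796875
Highest score → bacterial.

bacterial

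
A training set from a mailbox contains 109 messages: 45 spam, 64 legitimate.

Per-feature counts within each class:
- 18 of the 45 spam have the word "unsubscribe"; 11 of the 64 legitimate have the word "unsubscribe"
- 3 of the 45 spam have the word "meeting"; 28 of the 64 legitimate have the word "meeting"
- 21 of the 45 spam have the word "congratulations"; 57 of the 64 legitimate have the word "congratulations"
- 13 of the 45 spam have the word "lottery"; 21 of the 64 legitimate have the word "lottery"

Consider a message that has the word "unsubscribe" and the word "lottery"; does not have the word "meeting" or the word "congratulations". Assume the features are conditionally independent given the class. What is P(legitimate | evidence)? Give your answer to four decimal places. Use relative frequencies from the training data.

spam: (45/109) × (18/45) × (42/45) × (24/45) × (13/45) ≈ 0.0237472
legitimate: (64/109) × (11/64) × (36/64) × (7/64) × (21/64) ≈ 0.00203726
P(legitimate | x) = 0.00203726 / 0.02578446 ≈ 0.0790

0.0790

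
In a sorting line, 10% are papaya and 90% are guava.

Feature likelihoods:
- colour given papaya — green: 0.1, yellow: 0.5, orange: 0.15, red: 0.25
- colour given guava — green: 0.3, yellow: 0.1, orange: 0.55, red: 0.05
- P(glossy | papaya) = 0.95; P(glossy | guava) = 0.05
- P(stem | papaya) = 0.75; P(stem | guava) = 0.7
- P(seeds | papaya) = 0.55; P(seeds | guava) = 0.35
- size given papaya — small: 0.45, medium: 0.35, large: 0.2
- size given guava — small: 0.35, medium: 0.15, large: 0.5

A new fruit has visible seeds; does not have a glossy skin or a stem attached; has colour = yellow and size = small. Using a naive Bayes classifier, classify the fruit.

papaya: 0.1 × 0.5 × (1−0.95) × (1−0.75) × 0.55 × 0.45 = 0.0001546875
guava: 0.9 × 0.1 × (1−0.05) × (1−0.7) × 0.35 × 0.35 = 0.003142125
Highest score → guava.

guava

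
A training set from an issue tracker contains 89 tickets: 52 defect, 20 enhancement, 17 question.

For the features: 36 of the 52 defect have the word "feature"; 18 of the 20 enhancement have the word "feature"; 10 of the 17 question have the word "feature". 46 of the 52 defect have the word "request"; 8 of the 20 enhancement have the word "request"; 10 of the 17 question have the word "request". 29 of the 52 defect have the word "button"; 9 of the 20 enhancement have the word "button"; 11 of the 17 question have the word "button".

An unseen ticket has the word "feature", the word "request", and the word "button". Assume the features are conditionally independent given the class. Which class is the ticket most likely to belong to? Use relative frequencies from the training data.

defect

defect: (52/89) × (36/52) × (46/52) × (29/52) ≈ 0.199555
enhancement: (20/89) × (18/20) × (8/20) × (9/20) ≈ 0.0364045
question: (17/89) × (10/17) × (10/17) × (11/17) ≈ 0.0427666
Highest score → defect.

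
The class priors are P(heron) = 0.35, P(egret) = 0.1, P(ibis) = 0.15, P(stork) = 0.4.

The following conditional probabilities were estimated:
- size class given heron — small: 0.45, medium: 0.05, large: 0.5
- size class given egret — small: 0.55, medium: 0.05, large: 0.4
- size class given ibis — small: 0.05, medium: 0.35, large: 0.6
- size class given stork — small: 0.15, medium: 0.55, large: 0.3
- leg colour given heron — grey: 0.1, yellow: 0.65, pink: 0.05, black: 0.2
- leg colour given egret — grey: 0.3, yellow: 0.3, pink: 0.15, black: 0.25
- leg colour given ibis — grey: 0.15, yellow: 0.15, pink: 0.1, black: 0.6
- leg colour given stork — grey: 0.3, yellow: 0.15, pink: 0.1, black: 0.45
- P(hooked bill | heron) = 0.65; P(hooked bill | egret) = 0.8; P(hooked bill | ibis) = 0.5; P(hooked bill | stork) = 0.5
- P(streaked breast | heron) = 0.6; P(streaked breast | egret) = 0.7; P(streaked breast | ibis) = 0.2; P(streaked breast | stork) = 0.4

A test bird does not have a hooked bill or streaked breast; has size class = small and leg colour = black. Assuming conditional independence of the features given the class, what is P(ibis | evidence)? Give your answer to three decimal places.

heron: 0.35 × 0.45 × 0.2 × (1−0.65) × (1−0.6) = 0.00441
egret: 0.1 × 0.55 × 0.25 × (1−0.8) × (1−0.7) = 0.000825
ibis: 0.15 × 0.05 × 0.6 × (1−0.5) × (1−0.2) = 0.0018
stork: 0.4 × 0.15 × 0.45 × (1−0.5) × (1−0.4) = 0.0081
P(ibis | x) = 0.0018 / 0.015135 ≈ 0.119

0.119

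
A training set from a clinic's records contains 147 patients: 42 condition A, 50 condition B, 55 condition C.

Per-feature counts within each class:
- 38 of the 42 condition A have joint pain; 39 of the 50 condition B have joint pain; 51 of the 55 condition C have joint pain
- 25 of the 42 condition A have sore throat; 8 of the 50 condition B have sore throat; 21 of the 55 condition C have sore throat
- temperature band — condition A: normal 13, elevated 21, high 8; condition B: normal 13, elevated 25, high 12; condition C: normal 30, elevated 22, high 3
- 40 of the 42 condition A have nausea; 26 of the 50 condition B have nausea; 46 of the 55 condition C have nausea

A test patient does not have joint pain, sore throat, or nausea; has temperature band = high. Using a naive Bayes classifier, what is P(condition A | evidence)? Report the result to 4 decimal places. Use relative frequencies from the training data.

condition A: (42/147) × (4/42) × (17/42) × (8/42) × (2/42) ≈ 0.0000998996
condition B: (50/147) × (11/50) × (42/50) × (12/50) × (24/50) ≈ 0.00724114
condition C: (55/147) × (4/55) × (34/55) × (3/55) × (9/55) ≈ 0.00015014
P(condition A | x) = 0.0000998996 / 0.0074911796 ≈ 0.0133

0.0133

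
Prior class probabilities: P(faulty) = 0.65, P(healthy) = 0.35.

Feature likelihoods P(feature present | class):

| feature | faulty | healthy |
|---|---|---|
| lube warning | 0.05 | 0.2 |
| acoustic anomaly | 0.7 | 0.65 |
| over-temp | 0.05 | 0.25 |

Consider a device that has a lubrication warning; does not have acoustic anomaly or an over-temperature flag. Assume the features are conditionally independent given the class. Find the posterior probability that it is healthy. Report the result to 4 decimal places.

0.6649

faulty: 0.65 × 0.05 × (1−0.7) × (1−0.05) = 0.0092625
healthy: 0.35 × 0.2 × (1−0.65) × (1−0.25) = 0.018375
P(healthy | x) = 0.018375 / 0.0276375 ≈ 0.6649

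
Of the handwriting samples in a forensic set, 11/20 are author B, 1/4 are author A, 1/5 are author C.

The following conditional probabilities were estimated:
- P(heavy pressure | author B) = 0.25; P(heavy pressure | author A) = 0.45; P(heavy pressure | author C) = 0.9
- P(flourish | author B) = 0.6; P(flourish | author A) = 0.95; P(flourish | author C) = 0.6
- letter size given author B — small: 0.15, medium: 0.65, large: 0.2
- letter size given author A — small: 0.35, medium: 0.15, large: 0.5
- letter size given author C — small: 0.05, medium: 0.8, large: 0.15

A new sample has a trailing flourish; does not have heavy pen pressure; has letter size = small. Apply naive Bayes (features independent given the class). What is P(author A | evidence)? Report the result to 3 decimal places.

author B: 0.55 × (1−0.25) × 0.6 × 0.15 = 0.037125
author A: 0.25 × (1−0.45) × 0.95 × 0.35 = 0.04571875
author C: 0.2 × (1−0.9) × 0.6 × 0.05 = 0.0006
P(author A | x) = 0.04571875 / 0.08344375 ≈ 0.548

0.548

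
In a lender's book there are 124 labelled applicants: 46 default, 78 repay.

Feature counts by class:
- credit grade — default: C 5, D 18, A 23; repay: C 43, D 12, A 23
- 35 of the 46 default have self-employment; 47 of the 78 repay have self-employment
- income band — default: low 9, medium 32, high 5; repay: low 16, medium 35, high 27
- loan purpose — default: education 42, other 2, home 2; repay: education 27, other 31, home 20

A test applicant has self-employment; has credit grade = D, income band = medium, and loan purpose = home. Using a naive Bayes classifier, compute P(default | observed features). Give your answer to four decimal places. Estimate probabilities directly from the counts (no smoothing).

0.3324

default: (46/124) × (18/46) × (35/46) × (32/46) × (2/46) ≈ 0.00334061
repay: (78/124) × (12/78) × (47/78) × (35/78) × (20/78) ≈ 0.00670921
P(default | x) = 0.00334061 / 0.01004982 ≈ 0.3324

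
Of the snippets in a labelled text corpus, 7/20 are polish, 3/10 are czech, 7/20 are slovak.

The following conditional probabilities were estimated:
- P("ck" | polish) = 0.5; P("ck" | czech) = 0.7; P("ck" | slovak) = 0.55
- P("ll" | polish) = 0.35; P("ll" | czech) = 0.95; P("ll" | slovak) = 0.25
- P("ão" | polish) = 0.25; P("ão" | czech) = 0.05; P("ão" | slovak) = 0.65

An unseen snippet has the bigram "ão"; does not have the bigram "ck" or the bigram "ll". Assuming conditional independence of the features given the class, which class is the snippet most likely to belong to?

polish: 0.35 × (1−0.5) × (1−0.35) × 0.25 = 0.0284375
czech: 0.3 × (1−0.7) × (1−0.95) × 0.05 = 0.000225
slovak: 0.35 × (1−0.55) × (1−0.25) × 0.65 = 0.07678125
Highest score → slovak.

slovak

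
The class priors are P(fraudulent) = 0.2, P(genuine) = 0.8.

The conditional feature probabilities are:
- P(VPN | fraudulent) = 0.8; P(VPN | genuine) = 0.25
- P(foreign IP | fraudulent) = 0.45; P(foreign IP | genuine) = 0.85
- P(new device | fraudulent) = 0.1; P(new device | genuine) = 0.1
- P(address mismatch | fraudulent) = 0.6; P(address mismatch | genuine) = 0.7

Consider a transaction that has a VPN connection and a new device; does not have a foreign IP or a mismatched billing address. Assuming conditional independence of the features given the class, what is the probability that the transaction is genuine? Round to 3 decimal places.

0.204

fraudulent: 0.2 × 0.8 × (1−0.45) × 0.1 × (1−0.6) = 0.00352
genuine: 0.8 × 0.25 × (1−0.85) × 0.1 × (1−0.7) = 0.0009
P(genuine | x) = 0.0009 / 0.00442 ≈ 0.204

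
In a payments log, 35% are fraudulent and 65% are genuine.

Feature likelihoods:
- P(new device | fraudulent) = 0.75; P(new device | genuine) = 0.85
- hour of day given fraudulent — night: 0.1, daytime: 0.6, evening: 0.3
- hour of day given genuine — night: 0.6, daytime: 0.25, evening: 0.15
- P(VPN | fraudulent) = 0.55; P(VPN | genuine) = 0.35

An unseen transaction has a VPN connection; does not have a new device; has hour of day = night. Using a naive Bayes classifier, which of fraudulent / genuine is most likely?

genuine

fraudulent: 0.35 × (1−0.75) × 0.1 × 0.55 = 0.0048125
genuine: 0.65 × (1−0.85) × 0.6 × 0.35 = 0.020475
Highest score → genuine.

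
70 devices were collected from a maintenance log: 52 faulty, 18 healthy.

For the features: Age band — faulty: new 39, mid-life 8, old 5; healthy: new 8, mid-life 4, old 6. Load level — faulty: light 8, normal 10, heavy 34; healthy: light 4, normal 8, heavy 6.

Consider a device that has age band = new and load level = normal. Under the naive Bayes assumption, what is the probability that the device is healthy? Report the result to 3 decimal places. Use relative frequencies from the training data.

faulty: (52/70) × (39/52) × (10/52) ≈ 0.107143
healthy: (18/70) × (8/18) × (8/18) ≈ 0.0507937
P(healthy | x) = 0.0507937 / 0.1579367 ≈ 0.322

0.322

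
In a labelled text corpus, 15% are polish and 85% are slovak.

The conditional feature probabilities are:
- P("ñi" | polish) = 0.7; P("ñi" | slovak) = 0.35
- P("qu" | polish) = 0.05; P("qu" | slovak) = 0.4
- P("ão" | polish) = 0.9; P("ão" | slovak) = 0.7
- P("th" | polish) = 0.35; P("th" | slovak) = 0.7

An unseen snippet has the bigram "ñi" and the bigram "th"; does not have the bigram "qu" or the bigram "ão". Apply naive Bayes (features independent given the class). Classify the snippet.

slovak

polish: 0.15 × 0.7 × (1−0.05) × (1−0.9) × 0.35 = 0.00349125
slovak: 0.85 × 0.35 × (1−0.4) × (1−0.7) × 0.7 = 0.037485
Highest score → slovak.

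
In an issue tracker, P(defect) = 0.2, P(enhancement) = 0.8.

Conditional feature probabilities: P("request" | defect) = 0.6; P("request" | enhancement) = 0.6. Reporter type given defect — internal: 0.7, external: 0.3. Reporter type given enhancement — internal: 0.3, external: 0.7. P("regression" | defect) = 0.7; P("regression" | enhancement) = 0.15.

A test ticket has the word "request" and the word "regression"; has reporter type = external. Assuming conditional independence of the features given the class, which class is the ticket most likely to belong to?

defect: 0.2 × 0.6 × 0.3 × 0.7 = 0.0252
enhancement: 0.8 × 0.6 × 0.7 × 0.15 = 0.0504
Highest score → enhancement.

enhancement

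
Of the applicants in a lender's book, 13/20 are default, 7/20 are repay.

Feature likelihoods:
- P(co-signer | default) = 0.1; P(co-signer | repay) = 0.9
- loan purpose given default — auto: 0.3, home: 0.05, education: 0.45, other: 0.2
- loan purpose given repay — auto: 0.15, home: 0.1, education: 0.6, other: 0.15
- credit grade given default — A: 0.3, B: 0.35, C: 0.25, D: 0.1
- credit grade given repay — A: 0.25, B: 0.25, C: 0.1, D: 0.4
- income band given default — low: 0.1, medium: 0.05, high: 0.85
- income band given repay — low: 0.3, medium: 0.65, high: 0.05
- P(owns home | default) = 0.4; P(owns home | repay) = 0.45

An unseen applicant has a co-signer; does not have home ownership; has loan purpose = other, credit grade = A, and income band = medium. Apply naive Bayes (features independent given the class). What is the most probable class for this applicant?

repay

default: 0.65 × 0.1 × 0.2 × 0.3 × 0.05 × (1−0.4) = 0.000117
repay: 0.35 × 0.9 × 0.15 × 0.25 × 0.65 × (1−0.45) = 0.00422296875
Highest score → repay.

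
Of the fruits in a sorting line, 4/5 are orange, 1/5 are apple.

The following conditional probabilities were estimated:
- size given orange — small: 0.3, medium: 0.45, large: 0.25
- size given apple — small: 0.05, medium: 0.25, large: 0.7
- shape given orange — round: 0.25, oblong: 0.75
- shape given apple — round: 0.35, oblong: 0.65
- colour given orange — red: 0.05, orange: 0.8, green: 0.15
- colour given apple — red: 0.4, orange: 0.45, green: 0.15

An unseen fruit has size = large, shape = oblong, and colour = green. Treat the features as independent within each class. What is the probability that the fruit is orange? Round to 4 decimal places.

0.6224

orange: 0.8 × 0.25 × 0.75 × 0.15 = 0.0225
apple: 0.2 × 0.7 × 0.65 × 0.15 = 0.01365
P(orange | x) = 0.0225 / 0.03615 ≈ 0.6224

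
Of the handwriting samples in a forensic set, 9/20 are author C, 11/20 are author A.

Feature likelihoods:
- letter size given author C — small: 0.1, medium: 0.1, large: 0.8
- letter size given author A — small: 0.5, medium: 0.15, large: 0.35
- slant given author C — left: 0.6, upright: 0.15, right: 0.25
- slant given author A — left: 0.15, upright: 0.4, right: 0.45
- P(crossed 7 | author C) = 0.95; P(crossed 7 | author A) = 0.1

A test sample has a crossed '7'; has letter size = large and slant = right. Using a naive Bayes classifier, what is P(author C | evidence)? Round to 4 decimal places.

0.9080

author C: 0.45 × 0.8 × 0.25 × 0.95 = 0.0855
author A: 0.55 × 0.35 × 0.45 × 0.1 = 0.0086625
P(author C | x) = 0.0855 / 0.0941625 ≈ 0.9080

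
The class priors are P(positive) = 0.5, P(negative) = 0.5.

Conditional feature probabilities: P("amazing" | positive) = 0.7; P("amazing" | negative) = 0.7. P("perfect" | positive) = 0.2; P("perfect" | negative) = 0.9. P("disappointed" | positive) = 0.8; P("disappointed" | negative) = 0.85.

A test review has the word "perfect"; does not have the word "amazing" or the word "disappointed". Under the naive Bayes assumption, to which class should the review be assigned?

positive: 0.5 × (1−0.7) × 0.2 × (1−0.8) = 0.006
negative: 0.5 × (1−0.7) × 0.9 × (1−0.85) = 0.02025
Highest score → negative.

negative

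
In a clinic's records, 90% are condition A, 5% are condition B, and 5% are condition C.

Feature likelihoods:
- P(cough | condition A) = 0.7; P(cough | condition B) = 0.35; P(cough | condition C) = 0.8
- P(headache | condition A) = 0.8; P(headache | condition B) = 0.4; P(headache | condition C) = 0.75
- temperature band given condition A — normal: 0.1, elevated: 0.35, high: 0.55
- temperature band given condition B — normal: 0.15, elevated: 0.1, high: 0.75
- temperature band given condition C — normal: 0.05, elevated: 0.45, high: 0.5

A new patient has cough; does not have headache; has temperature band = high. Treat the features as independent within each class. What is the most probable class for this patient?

condition A: 0.9 × 0.7 × (1−0.8) × 0.55 = 0.0693
condition B: 0.05 × 0.35 × (1−0.4) × 0.75 = 0.007875
condition C: 0.05 × 0.8 × (1−0.75) × 0.5 = 0.005
Highest score → condition A.

condition A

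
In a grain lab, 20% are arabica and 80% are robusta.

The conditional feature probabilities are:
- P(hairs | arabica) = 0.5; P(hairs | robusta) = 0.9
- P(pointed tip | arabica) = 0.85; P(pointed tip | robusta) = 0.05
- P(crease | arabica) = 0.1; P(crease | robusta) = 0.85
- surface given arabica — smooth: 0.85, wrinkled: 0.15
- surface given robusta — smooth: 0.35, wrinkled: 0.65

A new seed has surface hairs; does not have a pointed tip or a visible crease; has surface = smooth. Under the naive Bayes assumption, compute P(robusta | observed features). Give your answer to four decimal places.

0.7578

arabica: 0.2 × 0.5 × (1−0.85) × (1−0.1) × 0.85 = 0.011475
robusta: 0.8 × 0.9 × (1−0.05) × (1−0.85) × 0.35 = 0.03591
P(robusta | x) = 0.03591 / 0.047385 ≈ 0.7578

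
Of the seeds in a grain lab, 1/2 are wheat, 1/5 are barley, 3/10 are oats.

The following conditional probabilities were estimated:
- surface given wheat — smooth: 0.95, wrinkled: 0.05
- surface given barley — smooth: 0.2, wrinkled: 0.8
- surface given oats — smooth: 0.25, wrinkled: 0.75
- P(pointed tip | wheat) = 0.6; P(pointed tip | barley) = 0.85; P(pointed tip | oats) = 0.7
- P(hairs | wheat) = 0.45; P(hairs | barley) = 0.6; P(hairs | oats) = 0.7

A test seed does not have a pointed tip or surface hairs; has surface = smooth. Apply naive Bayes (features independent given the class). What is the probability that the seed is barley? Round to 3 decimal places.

0.021

wheat: 0.5 × 0.95 × (1−0.6) × (1−0.45) = 0.1045
barley: 0.2 × 0.2 × (1−0.85) × (1−0.6) = 0.0024
oats: 0.3 × 0.25 × (1−0.7) × (1−0.7) = 0.00675
P(barley | x) = 0.0024 / 0.11365 ≈ 0.021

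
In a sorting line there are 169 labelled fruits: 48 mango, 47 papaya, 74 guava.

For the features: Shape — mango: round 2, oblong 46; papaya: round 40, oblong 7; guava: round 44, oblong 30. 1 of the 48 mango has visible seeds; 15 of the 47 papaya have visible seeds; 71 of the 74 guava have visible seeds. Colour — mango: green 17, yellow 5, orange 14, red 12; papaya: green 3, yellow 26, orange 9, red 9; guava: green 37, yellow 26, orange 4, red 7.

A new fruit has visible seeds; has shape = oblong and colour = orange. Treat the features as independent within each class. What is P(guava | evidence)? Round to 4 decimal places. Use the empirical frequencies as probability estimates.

mango: (48/169) × (46/48) × (1/48) × (14/48) ≈ 0.00165393
papaya: (47/169) × (7/47) × (15/47) × (9/47) ≈ 0.00253133
guava: (74/169) × (30/74) × (71/74) × (4/74) ≈ 0.00920639
P(guava | x) = 0.00920639 / 0.01339165 ≈ 0.6875

0.6875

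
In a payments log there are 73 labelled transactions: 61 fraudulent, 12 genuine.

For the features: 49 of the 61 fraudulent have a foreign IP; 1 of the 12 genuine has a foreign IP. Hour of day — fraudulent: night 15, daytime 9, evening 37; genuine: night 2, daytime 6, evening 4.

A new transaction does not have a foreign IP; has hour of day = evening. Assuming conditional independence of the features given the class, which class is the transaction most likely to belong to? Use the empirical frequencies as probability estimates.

fraudulent: (61/73) × (12/61) × (37/61) ≈ 0.0997081
genuine: (12/73) × (11/12) × (4/12) ≈ 0.0502283
Highest score → fraudulent.

fraudulent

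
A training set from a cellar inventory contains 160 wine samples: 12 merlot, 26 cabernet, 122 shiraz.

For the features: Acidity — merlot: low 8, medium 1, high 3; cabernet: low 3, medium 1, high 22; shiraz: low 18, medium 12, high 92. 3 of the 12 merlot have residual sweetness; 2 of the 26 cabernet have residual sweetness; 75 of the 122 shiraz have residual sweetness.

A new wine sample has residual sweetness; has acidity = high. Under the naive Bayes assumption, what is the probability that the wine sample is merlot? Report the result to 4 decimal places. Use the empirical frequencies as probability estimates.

0.0127

merlot: (12/160) × (3/12) × (3/12) = 0.0046875
cabernet: (26/160) × (22/26) × (2/26) ≈ 0.0105769
shiraz: (122/160) × (92/122) × (75/122) ≈ 0.353484
P(merlot | x) = 0.0046875 / 0.3687484 ≈ 0.0127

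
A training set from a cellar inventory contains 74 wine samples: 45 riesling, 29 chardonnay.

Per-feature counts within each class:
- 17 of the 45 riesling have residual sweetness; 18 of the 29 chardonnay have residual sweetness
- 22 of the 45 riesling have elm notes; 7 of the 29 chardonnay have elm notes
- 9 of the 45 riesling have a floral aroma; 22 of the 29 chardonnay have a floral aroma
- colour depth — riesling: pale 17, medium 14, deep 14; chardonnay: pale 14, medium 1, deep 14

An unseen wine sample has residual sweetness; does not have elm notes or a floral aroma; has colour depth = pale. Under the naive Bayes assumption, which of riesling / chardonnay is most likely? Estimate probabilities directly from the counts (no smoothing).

riesling: (45/74) × (17/45) × (23/45) × (36/45) × (17/45) ≈ 0.0354862
chardonnay: (29/74) × (18/29) × (22/29) × (7/29) × (14/29) ≈ 0.0215028
Highest score → riesling.

riesling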